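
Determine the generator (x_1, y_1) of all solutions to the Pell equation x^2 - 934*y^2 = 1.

First expand sqrt(934) as a continued fraction. With x_i = (sqrt(934) + m_i)/d_i and (m_0, d_0) = (0, 1): a_0 = floor(sqrt(934)) = 30, since 30^2 = 900 <= 934 < 961 = 31^2.
Iterate m_{i+1} = d_i*a_i - m_i, d_{i+1} = (934 - m_{i+1}^2)/d_i, a_{i+1} = floor((a_0 + m_{i+1})/d_{i+1}):
  m_1 = 1*30 - 0 = 30, d_1 = (934 - 30^2)/1 = 34/1 = 34, a_1 = floor((30 + 30)/34) = 1.
  m_2 = 34*1 - 30 = 4, d_2 = (934 - 4^2)/34 = 918/34 = 27, a_2 = floor((30 + 4)/27) = 1.
  m_3 = 27*1 - 4 = 23, d_3 = (934 - 23^2)/27 = 405/27 = 15, a_3 = floor((30 + 23)/15) = 3.
  m_4 = 15*3 - 23 = 22, d_4 = (934 - 22^2)/15 = 450/15 = 30, a_4 = floor((30 + 22)/30) = 1.
  m_5 = 30*1 - 22 = 8, d_5 = (934 - 8^2)/30 = 870/30 = 29, a_5 = floor((30 + 8)/29) = 1.
  m_6 = 29*1 - 8 = 21, d_6 = (934 - 21^2)/29 = 493/29 = 17, a_6 = floor((30 + 21)/17) = 3.
  m_7 = 17*3 - 21 = 30, d_7 = (934 - 30^2)/17 = 34/17 = 2, a_7 = floor((30 + 30)/2) = 30.
  m_8 = 2*30 - 30 = 30, d_8 = (934 - 30^2)/2 = 34/2 = 17, a_8 = floor((30 + 30)/17) = 3.
  m_9 = 17*3 - 30 = 21, d_9 = (934 - 21^2)/17 = 493/17 = 29, a_9 = floor((30 + 21)/29) = 1.
  m_10 = 29*1 - 21 = 8, d_10 = (934 - 8^2)/29 = 870/29 = 30, a_10 = floor((30 + 8)/30) = 1.
  m_11 = 30*1 - 8 = 22, d_11 = (934 - 22^2)/30 = 450/30 = 15, a_11 = floor((30 + 22)/15) = 3.
  m_12 = 15*3 - 22 = 23, d_12 = (934 - 23^2)/15 = 405/15 = 27, a_12 = floor((30 + 23)/27) = 1.
  m_13 = 27*1 - 23 = 4, d_13 = (934 - 4^2)/27 = 918/27 = 34, a_13 = floor((30 + 4)/34) = 1.
  m_14 = 34*1 - 4 = 30, d_14 = (934 - 30^2)/34 = 34/34 = 1, a_14 = floor((30 + 30)/1) = 60.
  m_15 = 1*60 - 30 = 30, d_15 = (934 - 30^2)/1 = 34/1 = 34: (m_15, d_15) = (m_1, d_1) = (30, 34), so from here the quotients repeat a_1, ..., a_14; the period length is 14.
So sqrt(934) = [30; (1, 1, 3, 1, 1, 3, 30, 3, 1, 1, 3, 1, 1, 60)] with period length k = 14.
k is even, so the fundamental solution of x^2 - 934y^2 = 1 is (p_{k-1}, q_{k-1}) = (p_13, q_13); compute convergents through index 13.
Convergents (p_i = a_i*p_{i-1} + p_{i-2}, q_i = a_i*q_{i-1} + q_{i-2} with p_{-2}=0, p_{-1}=1, q_{-2}=1, q_{-1}=0):
  i=0: a_0=30, p_0 = 30*1 + 0 = 30, q_0 = 30*0 + 1 = 1.
  i=1: a_1=1, p_1 = 1*30 + 1 = 31, q_1 = 1*1 + 0 = 1.
  i=2: a_2=1, p_2 = 1*31 + 30 = 61, q_2 = 1*1 + 1 = 2.
  i=3: a_3=3, p_3 = 3*61 + 31 = 214, q_3 = 3*2 + 1 = 7.
  i=4: a_4=1, p_4 = 1*214 + 61 = 275, q_4 = 1*7 + 2 = 9.
  i=5: a_5=1, p_5 = 1*275 + 214 = 489, q_5 = 1*9 + 7 = 16.
  i=6: a_6=3, p_6 = 3*489 + 275 = 1742, q_6 = 3*16 + 9 = 57.
  i=7: a_7=30, p_7 = 30*1742 + 489 = 52749, q_7 = 30*57 + 16 = 1726.
  i=8: a_8=3, p_8 = 3*52749 + 1742 = 159989, q_8 = 3*1726 + 57 = 5235.
  i=9: a_9=1, p_9 = 1*159989 + 52749 = 212738, q_9 = 1*5235 + 1726 = 6961.
  i=10: a_10=1, p_10 = 1*212738 + 159989 = 372727, q_10 = 1*6961 + 5235 = 12196.
  i=11: a_11=3, p_11 = 3*372727 + 212738 = 1330919, q_11 = 3*12196 + 6961 = 43549.
  i=12: a_12=1, p_12 = 1*1330919 + 372727 = 1703646, q_12 = 1*43549 + 12196 = 55745.
  i=13: a_13=1, p_13 = 1*1703646 + 1330919 = 3034565, q_13 = 1*55745 + 43549 = 99294.
Check: 3034565^2 - 934*99294^2 = 9208584739225 - 9208584739224 = 1, so (x, y) = (3034565, 99294) solves the equation, and by the theorem it is the least positive solution.

(x, y) = (3034565, 99294)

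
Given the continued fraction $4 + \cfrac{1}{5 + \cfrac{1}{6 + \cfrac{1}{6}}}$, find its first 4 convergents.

Using the convergent recurrence p_i = a_i*p_{i-1} + p_{i-2}, q_i = a_i*q_{i-1} + q_{i-2} with p_{-2}=0, p_{-1}=1, q_{-2}=1, q_{-1}=0:
  i=0: a_0=4, p_0 = 4*1 + 0 = 4, q_0 = 4*0 + 1 = 1.
  i=1: a_1=5, p_1 = 5*4 + 1 = 21, q_1 = 5*1 + 0 = 5.
  i=2: a_2=6, p_2 = 6*21 + 4 = 130, q_2 = 6*5 + 1 = 31.
  i=3: a_3=6, p_3 = 6*130 + 21 = 801, q_3 = 6*31 + 5 = 191.

4/1, 21/5, 130/31, 801/191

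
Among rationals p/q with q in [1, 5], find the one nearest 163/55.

Expand x = 163/55 as a continued fraction with the Euclidean algorithm:
  163 = 2*55 + 53, so a_0 = 2.
  55 = 1*53 + 2, so a_1 = 1.
  53 = 26*2 + 1, so a_2 = 26.
  2 = 2*1 + 0, so a_3 = 2.
so x = [2; 1, 26, 2].
Convergents (p_i = a_i*p_{i-1} + p_{i-2}, q_i = a_i*q_{i-1} + q_{i-2} with p_{-2}=0, p_{-1}=1, q_{-2}=1, q_{-1}=0), until the denominator exceeds 5:
  i=0: a_0=2, p_0 = 2*1 + 0 = 2, q_0 = 2*0 + 1 = 1.
  i=1: a_1=1, p_1 = 1*2 + 1 = 3, q_1 = 1*1 + 0 = 1.
  i=2: a_2=26, p_2 = 26*3 + 2 = 80, q_2 = 26*1 + 1 = 27.
q_2 = 27 > 5, so the last convergent with denominator <= 5 is p_1/q_1 = 3/1.
The closest fraction with denominator <= 5 is either p_1/q_1 or the intermediate fraction (k*p_1 + p_0)/(k*q_1 + q_0) with the largest k >= 1 whose denominator stays <= 5; these approach x as k grows, and every other convergent or intermediate fraction in range is farther away.
Largest k: floor((5 - q_0)/q_1) = floor((5 - 1)/1) = 4.
That gives (4*3 + 2)/(4*1 + 1) = 14/5.
Compare the errors: |x - 3/1| = |163*1 - 3*55|/(55*1) = 2/55, and |x - 14/5| = |163*5 - 14*55|/(55*5) = 45/275.
Cross-multiplying, 2*275 = 550 < 2475 = 45*55, so 2/55 is smaller: the convergent 3/1 is closer to x than 14/5.

3/1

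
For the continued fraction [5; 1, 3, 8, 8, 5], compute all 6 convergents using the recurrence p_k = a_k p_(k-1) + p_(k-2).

5/1, 6/1, 23/4, 190/33, 1543/268, 7905/1373

Using the convergent recurrence p_i = a_i*p_{i-1} + p_{i-2}, q_i = a_i*q_{i-1} + q_{i-2} with p_{-2}=0, p_{-1}=1, q_{-2}=1, q_{-1}=0:
  i=0: a_0=5, p_0 = 5*1 + 0 = 5, q_0 = 5*0 + 1 = 1.
  i=1: a_1=1, p_1 = 1*5 + 1 = 6, q_1 = 1*1 + 0 = 1.
  i=2: a_2=3, p_2 = 3*6 + 5 = 23, q_2 = 3*1 + 1 = 4.
  i=3: a_3=8, p_3 = 8*23 + 6 = 190, q_3 = 8*4 + 1 = 33.
  i=4: a_4=8, p_4 = 8*190 + 23 = 1543, q_4 = 8*33 + 4 = 268.
  i=5: a_5=5, p_5 = 5*1543 + 190 = 7905, q_5 = 5*268 + 33 = 1373.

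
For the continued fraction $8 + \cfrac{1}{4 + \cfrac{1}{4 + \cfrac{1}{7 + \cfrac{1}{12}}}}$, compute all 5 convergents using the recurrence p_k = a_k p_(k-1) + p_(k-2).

8/1, 33/4, 140/17, 1013/123, 12296/1493

Using the convergent recurrence p_i = a_i*p_{i-1} + p_{i-2}, q_i = a_i*q_{i-1} + q_{i-2} with p_{-2}=0, p_{-1}=1, q_{-2}=1, q_{-1}=0:
  i=0: a_0=8, p_0 = 8*1 + 0 = 8, q_0 = 8*0 + 1 = 1.
  i=1: a_1=4, p_1 = 4*8 + 1 = 33, q_1 = 4*1 + 0 = 4.
  i=2: a_2=4, p_2 = 4*33 + 8 = 140, q_2 = 4*4 + 1 = 17.
  i=3: a_3=7, p_3 = 7*140 + 33 = 1013, q_3 = 7*17 + 4 = 123.
  i=4: a_4=12, p_4 = 12*1013 + 140 = 12296, q_4 = 12*123 + 17 = 1493.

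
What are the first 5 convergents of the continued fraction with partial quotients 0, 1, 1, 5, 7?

0/1, 1/1, 1/2, 6/11, 43/79

Using the convergent recurrence p_i = a_i*p_{i-1} + p_{i-2}, q_i = a_i*q_{i-1} + q_{i-2} with p_{-2}=0, p_{-1}=1, q_{-2}=1, q_{-1}=0:
  i=0: a_0=0, p_0 = 0*1 + 0 = 0, q_0 = 0*0 + 1 = 1.
  i=1: a_1=1, p_1 = 1*0 + 1 = 1, q_1 = 1*1 + 0 = 1.
  i=2: a_2=1, p_2 = 1*1 + 0 = 1, q_2 = 1*1 + 1 = 2.
  i=3: a_3=5, p_3 = 5*1 + 1 = 6, q_3 = 5*2 + 1 = 11.
  i=4: a_4=7, p_4 = 7*6 + 1 = 43, q_4 = 7*11 + 2 = 79.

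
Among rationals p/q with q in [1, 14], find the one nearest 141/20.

Expand x = 141/20 as a continued fraction with the Euclidean algorithm:
  141 = 7*20 + 1, so a_0 = 7.
  20 = 20*1 + 0, so a_1 = 20.
so x = [7; 20].
Convergents (p_i = a_i*p_{i-1} + p_{i-2}, q_i = a_i*q_{i-1} + q_{i-2} with p_{-2}=0, p_{-1}=1, q_{-2}=1, q_{-1}=0), until the denominator exceeds 14:
  i=0: a_0=7, p_0 = 7*1 + 0 = 7, q_0 = 7*0 + 1 = 1.
  i=1: a_1=20, p_1 = 20*7 + 1 = 141, q_1 = 20*1 + 0 = 20.
q_1 = 20 > 14, so the last convergent with denominator <= 14 is p_0/q_0 = 7/1.
The closest fraction with denominator <= 14 is either p_0/q_0 or the intermediate fraction (k*p_0 + p_{-1})/(k*q_0 + q_{-1}) with the largest k >= 1 whose denominator stays <= 14; these approach x as k grows, and every other convergent or intermediate fraction in range is farther away.
Largest k: floor((14 - q_{-1})/q_0) = floor((14 - 0)/1) = 14 (using the seeds p_{-1} = 1, q_{-1} = 0).
That gives (14*7 + 1)/(14*1 + 0) = 99/14.
Compare the errors: |x - 7/1| = |141*1 - 7*20|/(20*1) = 1/20, and |x - 99/14| = |141*14 - 99*20|/(20*14) = 6/280.
Cross-multiplying, 6*20 = 120 < 280 = 1*280, so 6/280 is smaller: the intermediate fraction 99/14 is closer to x than 7/1.

99/14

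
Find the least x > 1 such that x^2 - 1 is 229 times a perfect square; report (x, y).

(x, y) = (5848201, 386460)

First expand sqrt(229) as a continued fraction. With x_i = (sqrt(229) + m_i)/d_i and (m_0, d_0) = (0, 1): a_0 = floor(sqrt(229)) = 15, since 15^2 = 225 <= 229 < 256 = 16^2.
Iterate m_{i+1} = d_i*a_i - m_i, d_{i+1} = (229 - m_{i+1}^2)/d_i, a_{i+1} = floor((a_0 + m_{i+1})/d_{i+1}):
  m_1 = 1*15 - 0 = 15, d_1 = (229 - 15^2)/1 = 4/1 = 4, a_1 = floor((15 + 15)/4) = 7.
  m_2 = 4*7 - 15 = 13, d_2 = (229 - 13^2)/4 = 60/4 = 15, a_2 = floor((15 + 13)/15) = 1.
  m_3 = 15*1 - 13 = 2, d_3 = (229 - 2^2)/15 = 225/15 = 15, a_3 = floor((15 + 2)/15) = 1.
  m_4 = 15*1 - 2 = 13, d_4 = (229 - 13^2)/15 = 60/15 = 4, a_4 = floor((15 + 13)/4) = 7.
  m_5 = 4*7 - 13 = 15, d_5 = (229 - 15^2)/4 = 4/4 = 1, a_5 = floor((15 + 15)/1) = 30.
  m_6 = 1*30 - 15 = 15, d_6 = (229 - 15^2)/1 = 4/1 = 4: (m_6, d_6) = (m_1, d_1) = (15, 4), so from here the quotients repeat a_1, ..., a_5; the period length is 5.
So sqrt(229) = [15; (7, 1, 1, 7, 30)] with period length k = 5.
k is odd, so (p_{k-1}, q_{k-1}) only solves x^2 - 229y^2 = -1 and the fundamental solution of x^2 - 229y^2 = 1 is (p_{2k-1}, q_{2k-1}) = (p_9, q_9); compute convergents through index 9, running through the period twice.
Convergents (p_i = a_i*p_{i-1} + p_{i-2}, q_i = a_i*q_{i-1} + q_{i-2} with p_{-2}=0, p_{-1}=1, q_{-2}=1, q_{-1}=0):
  i=0: a_0=15, p_0 = 15*1 + 0 = 15, q_0 = 15*0 + 1 = 1.
  i=1: a_1=7, p_1 = 7*15 + 1 = 106, q_1 = 7*1 + 0 = 7.
  i=2: a_2=1, p_2 = 1*106 + 15 = 121, q_2 = 1*7 + 1 = 8.
  i=3: a_3=1, p_3 = 1*121 + 106 = 227, q_3 = 1*8 + 7 = 15.
  i=4: a_4=7, p_4 = 7*227 + 121 = 1710, q_4 = 7*15 + 8 = 113.
  i=5: a_5=30, p_5 = 30*1710 + 227 = 51527, q_5 = 30*113 + 15 = 3405.
  i=6: a_6=7, p_6 = 7*51527 + 1710 = 362399, q_6 = 7*3405 + 113 = 23948.
  i=7: a_7=1, p_7 = 1*362399 + 51527 = 413926, q_7 = 1*23948 + 3405 = 27353.
  i=8: a_8=1, p_8 = 1*413926 + 362399 = 776325, q_8 = 1*27353 + 23948 = 51301.
  i=9: a_9=7, p_9 = 7*776325 + 413926 = 5848201, q_9 = 7*51301 + 27353 = 386460.
Indeed p_4^2 - 229*q_4^2 = 2924100 - 2924101 = -1, not +1.
Check: 5848201^2 - 229*386460^2 = 34201454936401 - 34201454936400 = 1, so (x, y) = (5848201, 386460) solves the equation, and by the theorem it is the least positive solution.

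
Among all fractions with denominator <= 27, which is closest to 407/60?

156/23

Expand x = 407/60 as a continued fraction with the Euclidean algorithm:
  407 = 6*60 + 47, so a_0 = 6.
  60 = 1*47 + 13, so a_1 = 1.
  47 = 3*13 + 8, so a_2 = 3.
  13 = 1*8 + 5, so a_3 = 1.
  8 = 1*5 + 3, so a_4 = 1.
  5 = 1*3 + 2, so a_5 = 1.
  3 = 1*2 + 1, so a_6 = 1.
  2 = 2*1 + 0, so a_7 = 2.
so x = [6; 1, 3, 1, 1, 1, 1, 2].
Convergents (p_i = a_i*p_{i-1} + p_{i-2}, q_i = a_i*q_{i-1} + q_{i-2} with p_{-2}=0, p_{-1}=1, q_{-2}=1, q_{-1}=0), until the denominator exceeds 27:
  i=0: a_0=6, p_0 = 6*1 + 0 = 6, q_0 = 6*0 + 1 = 1.
  i=1: a_1=1, p_1 = 1*6 + 1 = 7, q_1 = 1*1 + 0 = 1.
  i=2: a_2=3, p_2 = 3*7 + 6 = 27, q_2 = 3*1 + 1 = 4.
  i=3: a_3=1, p_3 = 1*27 + 7 = 34, q_3 = 1*4 + 1 = 5.
  i=4: a_4=1, p_4 = 1*34 + 27 = 61, q_4 = 1*5 + 4 = 9.
  i=5: a_5=1, p_5 = 1*61 + 34 = 95, q_5 = 1*9 + 5 = 14.
  i=6: a_6=1, p_6 = 1*95 + 61 = 156, q_6 = 1*14 + 9 = 23.
  i=7: a_7=2, p_7 = 2*156 + 95 = 407, q_7 = 2*23 + 14 = 60.
q_7 = 60 > 27, so the last convergent with denominator <= 27 is p_6/q_6 = 156/23.
The closest fraction with denominator <= 27 is either p_6/q_6 or the intermediate fraction (k*p_6 + p_5)/(k*q_6 + q_5) with the largest k >= 1 whose denominator stays <= 27; these approach x as k grows, and every other convergent or intermediate fraction in range is farther away.
Largest k: floor((27 - q_5)/q_6) = floor((27 - 14)/23) = 0.
Since k = 0, no intermediate fraction beyond p_6/q_6 has denominator <= 27, so the convergent 156/23 is the closest (its error is |407*23 - 156*60|/(60*23) = 1/1380).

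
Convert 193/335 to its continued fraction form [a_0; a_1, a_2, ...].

Run the Euclidean algorithm on 193 and 335; the successive quotients are the partial quotients a_0, a_1, ... (each step inverts the fractional part left over by the previous one):
  193 = 0*335 + 193, so a_0 = 0.
  335 = 1*193 + 142, so a_1 = 1.
  193 = 1*142 + 51, so a_2 = 1.
  142 = 2*51 + 40, so a_3 = 2.
  51 = 1*40 + 11, so a_4 = 1.
  40 = 3*11 + 7, so a_5 = 3.
  11 = 1*7 + 4, so a_6 = 1.
  7 = 1*4 + 3, so a_7 = 1.
  4 = 1*3 + 1, so a_8 = 1.
  3 = 3*1 + 0, so a_9 = 3.
The remainder reaches 0 after 10 divisions, so the expansion has 10 partial quotients, read off in order.

[0; 1, 1, 2, 1, 3, 1, 1, 1, 3]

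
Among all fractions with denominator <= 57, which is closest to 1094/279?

149/38

Expand x = 1094/279 as a continued fraction with the Euclidean algorithm:
  1094 = 3*279 + 257, so a_0 = 3.
  279 = 1*257 + 22, so a_1 = 1.
  257 = 11*22 + 15, so a_2 = 11.
  22 = 1*15 + 7, so a_3 = 1.
  15 = 2*7 + 1, so a_4 = 2.
  7 = 7*1 + 0, so a_5 = 7.
so x = [3; 1, 11, 1, 2, 7].
Convergents (p_i = a_i*p_{i-1} + p_{i-2}, q_i = a_i*q_{i-1} + q_{i-2} with p_{-2}=0, p_{-1}=1, q_{-2}=1, q_{-1}=0), until the denominator exceeds 57:
  i=0: a_0=3, p_0 = 3*1 + 0 = 3, q_0 = 3*0 + 1 = 1.
  i=1: a_1=1, p_1 = 1*3 + 1 = 4, q_1 = 1*1 + 0 = 1.
  i=2: a_2=11, p_2 = 11*4 + 3 = 47, q_2 = 11*1 + 1 = 12.
  i=3: a_3=1, p_3 = 1*47 + 4 = 51, q_3 = 1*12 + 1 = 13.
  i=4: a_4=2, p_4 = 2*51 + 47 = 149, q_4 = 2*13 + 12 = 38.
  i=5: a_5=7, p_5 = 7*149 + 51 = 1094, q_5 = 7*38 + 13 = 279.
q_5 = 279 > 57, so the last convergent with denominator <= 57 is p_4/q_4 = 149/38.
The closest fraction with denominator <= 57 is either p_4/q_4 or the intermediate fraction (k*p_4 + p_3)/(k*q_4 + q_3) with the largest k >= 1 whose denominator stays <= 57; these approach x as k grows, and every other convergent or intermediate fraction in range is farther away.
Largest k: floor((57 - q_3)/q_4) = floor((57 - 13)/38) = 1.
That gives (1*149 + 51)/(1*38 + 13) = 200/51.
Compare the errors: |x - 149/38| = |1094*38 - 149*279|/(279*38) = 1/10602, and |x - 200/51| = |1094*51 - 200*279|/(279*51) = 6/14229.
Cross-multiplying, 1*14229 = 14229 < 63612 = 6*10602, so 1/10602 is smaller: the convergent 149/38 is closer to x than 200/51.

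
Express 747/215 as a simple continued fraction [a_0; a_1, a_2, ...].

Run the Euclidean algorithm on 747 and 215; the successive quotients are the partial quotients a_0, a_1, ... (each step inverts the fractional part left over by the previous one):
  747 = 3*215 + 102, so a_0 = 3.
  215 = 2*102 + 11, so a_1 = 2.
  102 = 9*11 + 3, so a_2 = 9.
  11 = 3*3 + 2, so a_3 = 3.
  3 = 1*2 + 1, so a_4 = 1.
  2 = 2*1 + 0, so a_5 = 2.
The remainder reaches 0 after 6 divisions, so the expansion has 6 partial quotients, read off in order.

[3; 2, 9, 3, 1, 2]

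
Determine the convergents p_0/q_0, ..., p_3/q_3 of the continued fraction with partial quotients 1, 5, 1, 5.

1/1, 6/5, 7/6, 41/35

Using the convergent recurrence p_i = a_i*p_{i-1} + p_{i-2}, q_i = a_i*q_{i-1} + q_{i-2} with p_{-2}=0, p_{-1}=1, q_{-2}=1, q_{-1}=0:
  i=0: a_0=1, p_0 = 1*1 + 0 = 1, q_0 = 1*0 + 1 = 1.
  i=1: a_1=5, p_1 = 5*1 + 1 = 6, q_1 = 5*1 + 0 = 5.
  i=2: a_2=1, p_2 = 1*6 + 1 = 7, q_2 = 1*5 + 1 = 6.
  i=3: a_3=5, p_3 = 5*7 + 6 = 41, q_3 = 5*6 + 5 = 35.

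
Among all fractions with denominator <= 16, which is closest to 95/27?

Expand x = 95/27 as a continued fraction with the Euclidean algorithm:
  95 = 3*27 + 14, so a_0 = 3.
  27 = 1*14 + 13, so a_1 = 1.
  14 = 1*13 + 1, so a_2 = 1.
  13 = 13*1 + 0, so a_3 = 13.
so x = [3; 1, 1, 13].
Convergents (p_i = a_i*p_{i-1} + p_{i-2}, q_i = a_i*q_{i-1} + q_{i-2} with p_{-2}=0, p_{-1}=1, q_{-2}=1, q_{-1}=0), until the denominator exceeds 16:
  i=0: a_0=3, p_0 = 3*1 + 0 = 3, q_0 = 3*0 + 1 = 1.
  i=1: a_1=1, p_1 = 1*3 + 1 = 4, q_1 = 1*1 + 0 = 1.
  i=2: a_2=1, p_2 = 1*4 + 3 = 7, q_2 = 1*1 + 1 = 2.
  i=3: a_3=13, p_3 = 13*7 + 4 = 95, q_3 = 13*2 + 1 = 27.
q_3 = 27 > 16, so the last convergent with denominator <= 16 is p_2/q_2 = 7/2.
The closest fraction with denominator <= 16 is either p_2/q_2 or the intermediate fraction (k*p_2 + p_1)/(k*q_2 + q_1) with the largest k >= 1 whose denominator stays <= 16; these approach x as k grows, and every other convergent or intermediate fraction in range is farther away.
Largest k: floor((16 - q_1)/q_2) = floor((16 - 1)/2) = 7.
That gives (7*7 + 4)/(7*2 + 1) = 53/15.
Compare the errors: |x - 7/2| = |95*2 - 7*27|/(27*2) = 1/54, and |x - 53/15| = |95*15 - 53*27|/(27*15) = 6/405.
Cross-multiplying, 6*54 = 324 < 405 = 1*405, so 6/405 is smaller: the intermediate fraction 53/15 is closer to x than 7/2.

53/15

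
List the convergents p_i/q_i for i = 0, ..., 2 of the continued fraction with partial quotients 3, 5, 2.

3/1, 16/5, 35/11

Using the convergent recurrence p_i = a_i*p_{i-1} + p_{i-2}, q_i = a_i*q_{i-1} + q_{i-2} with p_{-2}=0, p_{-1}=1, q_{-2}=1, q_{-1}=0:
  i=0: a_0=3, p_0 = 3*1 + 0 = 3, q_0 = 3*0 + 1 = 1.
  i=1: a_1=5, p_1 = 5*3 + 1 = 16, q_1 = 5*1 + 0 = 5.
  i=2: a_2=2, p_2 = 2*16 + 3 = 35, q_2 = 2*5 + 1 = 11.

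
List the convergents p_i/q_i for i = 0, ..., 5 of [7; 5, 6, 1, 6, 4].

7/1, 36/5, 223/31, 259/36, 1777/247, 7367/1024

Using the convergent recurrence p_i = a_i*p_{i-1} + p_{i-2}, q_i = a_i*q_{i-1} + q_{i-2} with p_{-2}=0, p_{-1}=1, q_{-2}=1, q_{-1}=0:
  i=0: a_0=7, p_0 = 7*1 + 0 = 7, q_0 = 7*0 + 1 = 1.
  i=1: a_1=5, p_1 = 5*7 + 1 = 36, q_1 = 5*1 + 0 = 5.
  i=2: a_2=6, p_2 = 6*36 + 7 = 223, q_2 = 6*5 + 1 = 31.
  i=3: a_3=1, p_3 = 1*223 + 36 = 259, q_3 = 1*31 + 5 = 36.
  i=4: a_4=6, p_4 = 6*259 + 223 = 1777, q_4 = 6*36 + 31 = 247.
  i=5: a_5=4, p_5 = 4*1777 + 259 = 7367, q_5 = 4*247 + 36 = 1024.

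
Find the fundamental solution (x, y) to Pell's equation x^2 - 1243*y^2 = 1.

First expand sqrt(1243) as a continued fraction. With x_i = (sqrt(1243) + m_i)/d_i and (m_0, d_0) = (0, 1): a_0 = floor(sqrt(1243)) = 35, since 35^2 = 1225 <= 1243 < 1296 = 36^2.
Iterate m_{i+1} = d_i*a_i - m_i, d_{i+1} = (1243 - m_{i+1}^2)/d_i, a_{i+1} = floor((a_0 + m_{i+1})/d_{i+1}):
  m_1 = 1*35 - 0 = 35, d_1 = (1243 - 35^2)/1 = 18/1 = 18, a_1 = floor((35 + 35)/18) = 3.
  m_2 = 18*3 - 35 = 19, d_2 = (1243 - 19^2)/18 = 882/18 = 49, a_2 = floor((35 + 19)/49) = 1.
  m_3 = 49*1 - 19 = 30, d_3 = (1243 - 30^2)/49 = 343/49 = 7, a_3 = floor((35 + 30)/7) = 9.
  m_4 = 7*9 - 30 = 33, d_4 = (1243 - 33^2)/7 = 154/7 = 22, a_4 = floor((35 + 33)/22) = 3.
  m_5 = 22*3 - 33 = 33, d_5 = (1243 - 33^2)/22 = 154/22 = 7, a_5 = floor((35 + 33)/7) = 9.
  m_6 = 7*9 - 33 = 30, d_6 = (1243 - 30^2)/7 = 343/7 = 49, a_6 = floor((35 + 30)/49) = 1.
  m_7 = 49*1 - 30 = 19, d_7 = (1243 - 19^2)/49 = 882/49 = 18, a_7 = floor((35 + 19)/18) = 3.
  m_8 = 18*3 - 19 = 35, d_8 = (1243 - 35^2)/18 = 18/18 = 1, a_8 = floor((35 + 35)/1) = 70.
  m_9 = 1*70 - 35 = 35, d_9 = (1243 - 35^2)/1 = 18/1 = 18: (m_9, d_9) = (m_1, d_1) = (35, 18), so from here the quotients repeat a_1, ..., a_8; the period length is 8.
So sqrt(1243) = [35; (3, 1, 9, 3, 9, 1, 3, 70)] with period length k = 8.
k is even, so the fundamental solution of x^2 - 1243y^2 = 1 is (p_{k-1}, q_{k-1}) = (p_7, q_7); compute convergents through index 7.
Convergents (p_i = a_i*p_{i-1} + p_{i-2}, q_i = a_i*q_{i-1} + q_{i-2} with p_{-2}=0, p_{-1}=1, q_{-2}=1, q_{-1}=0):
  i=0: a_0=35, p_0 = 35*1 + 0 = 35, q_0 = 35*0 + 1 = 1.
  i=1: a_1=3, p_1 = 3*35 + 1 = 106, q_1 = 3*1 + 0 = 3.
  i=2: a_2=1, p_2 = 1*106 + 35 = 141, q_2 = 1*3 + 1 = 4.
  i=3: a_3=9, p_3 = 9*141 + 106 = 1375, q_3 = 9*4 + 3 = 39.
  i=4: a_4=3, p_4 = 3*1375 + 141 = 4266, q_4 = 3*39 + 4 = 121.
  i=5: a_5=9, p_5 = 9*4266 + 1375 = 39769, q_5 = 9*121 + 39 = 1128.
  i=6: a_6=1, p_6 = 1*39769 + 4266 = 44035, q_6 = 1*1128 + 121 = 1249.
  i=7: a_7=3, p_7 = 3*44035 + 39769 = 171874, q_7 = 3*1249 + 1128 = 4875.
Check: 171874^2 - 1243*4875^2 = 29540671876 - 29540671875 = 1, so (x, y) = (171874, 4875) solves the equation, and by the theorem it is the least positive solution.

(x, y) = (171874, 4875)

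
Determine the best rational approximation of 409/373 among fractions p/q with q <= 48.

Expand x = 409/373 as a continued fraction with the Euclidean algorithm:
  409 = 1*373 + 36, so a_0 = 1.
  373 = 10*36 + 13, so a_1 = 10.
  36 = 2*13 + 10, so a_2 = 2.
  13 = 1*10 + 3, so a_3 = 1.
  10 = 3*3 + 1, so a_4 = 3.
  3 = 3*1 + 0, so a_5 = 3.
so x = [1; 10, 2, 1, 3, 3].
Convergents (p_i = a_i*p_{i-1} + p_{i-2}, q_i = a_i*q_{i-1} + q_{i-2} with p_{-2}=0, p_{-1}=1, q_{-2}=1, q_{-1}=0), until the denominator exceeds 48:
  i=0: a_0=1, p_0 = 1*1 + 0 = 1, q_0 = 1*0 + 1 = 1.
  i=1: a_1=10, p_1 = 10*1 + 1 = 11, q_1 = 10*1 + 0 = 10.
  i=2: a_2=2, p_2 = 2*11 + 1 = 23, q_2 = 2*10 + 1 = 21.
  i=3: a_3=1, p_3 = 1*23 + 11 = 34, q_3 = 1*21 + 10 = 31.
  i=4: a_4=3, p_4 = 3*34 + 23 = 125, q_4 = 3*31 + 21 = 114.
q_4 = 114 > 48, so the last convergent with denominator <= 48 is p_3/q_3 = 34/31.
The closest fraction with denominator <= 48 is either p_3/q_3 or the intermediate fraction (k*p_3 + p_2)/(k*q_3 + q_2) with the largest k >= 1 whose denominator stays <= 48; these approach x as k grows, and every other convergent or intermediate fraction in range is farther away.
Largest k: floor((48 - q_2)/q_3) = floor((48 - 21)/31) = 0.
Since k = 0, no intermediate fraction beyond p_3/q_3 has denominator <= 48, so the convergent 34/31 is the closest (its error is |409*31 - 34*373|/(373*31) = 3/11563).

34/31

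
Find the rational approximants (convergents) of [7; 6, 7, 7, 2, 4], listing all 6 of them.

Using the convergent recurrence p_i = a_i*p_{i-1} + p_{i-2}, q_i = a_i*q_{i-1} + q_{i-2} with p_{-2}=0, p_{-1}=1, q_{-2}=1, q_{-1}=0:
  i=0: a_0=7, p_0 = 7*1 + 0 = 7, q_0 = 7*0 + 1 = 1.
  i=1: a_1=6, p_1 = 6*7 + 1 = 43, q_1 = 6*1 + 0 = 6.
  i=2: a_2=7, p_2 = 7*43 + 7 = 308, q_2 = 7*6 + 1 = 43.
  i=3: a_3=7, p_3 = 7*308 + 43 = 2199, q_3 = 7*43 + 6 = 307.
  i=4: a_4=2, p_4 = 2*2199 + 308 = 4706, q_4 = 2*307 + 43 = 657.
  i=5: a_5=4, p_5 = 4*4706 + 2199 = 21023, q_5 = 4*657 + 307 = 2935.

7/1, 43/6, 308/43, 2199/307, 4706/657, 21023/2935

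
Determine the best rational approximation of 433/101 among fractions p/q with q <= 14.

Expand x = 433/101 as a continued fraction with the Euclidean algorithm:
  433 = 4*101 + 29, so a_0 = 4.
  101 = 3*29 + 14, so a_1 = 3.
  29 = 2*14 + 1, so a_2 = 2.
  14 = 14*1 + 0, so a_3 = 14.
so x = [4; 3, 2, 14].
Convergents (p_i = a_i*p_{i-1} + p_{i-2}, q_i = a_i*q_{i-1} + q_{i-2} with p_{-2}=0, p_{-1}=1, q_{-2}=1, q_{-1}=0), until the denominator exceeds 14:
  i=0: a_0=4, p_0 = 4*1 + 0 = 4, q_0 = 4*0 + 1 = 1.
  i=1: a_1=3, p_1 = 3*4 + 1 = 13, q_1 = 3*1 + 0 = 3.
  i=2: a_2=2, p_2 = 2*13 + 4 = 30, q_2 = 2*3 + 1 = 7.
  i=3: a_3=14, p_3 = 14*30 + 13 = 433, q_3 = 14*7 + 3 = 101.
q_3 = 101 > 14, so the last convergent with denominator <= 14 is p_2/q_2 = 30/7.
The closest fraction with denominator <= 14 is either p_2/q_2 or the intermediate fraction (k*p_2 + p_1)/(k*q_2 + q_1) with the largest k >= 1 whose denominator stays <= 14; these approach x as k grows, and every other convergent or intermediate fraction in range is farther away.
Largest k: floor((14 - q_1)/q_2) = floor((14 - 3)/7) = 1.
That gives (1*30 + 13)/(1*7 + 3) = 43/10.
Compare the errors: |x - 30/7| = |433*7 - 30*101|/(101*7) = 1/707, and |x - 43/10| = |433*10 - 43*101|/(101*10) = 13/1010.
Cross-multiplying, 1*1010 = 1010 < 9191 = 13*707, so 1/707 is smaller: the convergent 30/7 is closer to x than 43/10.

30/7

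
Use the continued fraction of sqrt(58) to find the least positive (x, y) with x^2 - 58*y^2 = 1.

First expand sqrt(58) as a continued fraction. With x_i = (sqrt(58) + m_i)/d_i and (m_0, d_0) = (0, 1): a_0 = floor(sqrt(58)) = 7, since 7^2 = 49 <= 58 < 64 = 8^2.
Iterate m_{i+1} = d_i*a_i - m_i, d_{i+1} = (58 - m_{i+1}^2)/d_i, a_{i+1} = floor((a_0 + m_{i+1})/d_{i+1}):
  m_1 = 1*7 - 0 = 7, d_1 = (58 - 7^2)/1 = 9/1 = 9, a_1 = floor((7 + 7)/9) = 1.
  m_2 = 9*1 - 7 = 2, d_2 = (58 - 2^2)/9 = 54/9 = 6, a_2 = floor((7 + 2)/6) = 1.
  m_3 = 6*1 - 2 = 4, d_3 = (58 - 4^2)/6 = 42/6 = 7, a_3 = floor((7 + 4)/7) = 1.
  m_4 = 7*1 - 4 = 3, d_4 = (58 - 3^2)/7 = 49/7 = 7, a_4 = floor((7 + 3)/7) = 1.
  m_5 = 7*1 - 3 = 4, d_5 = (58 - 4^2)/7 = 42/7 = 6, a_5 = floor((7 + 4)/6) = 1.
  m_6 = 6*1 - 4 = 2, d_6 = (58 - 2^2)/6 = 54/6 = 9, a_6 = floor((7 + 2)/9) = 1.
  m_7 = 9*1 - 2 = 7, d_7 = (58 - 7^2)/9 = 9/9 = 1, a_7 = floor((7 + 7)/1) = 14.
  m_8 = 1*14 - 7 = 7, d_8 = (58 - 7^2)/1 = 9/1 = 9: (m_8, d_8) = (m_1, d_1) = (7, 9), so from here the quotients repeat a_1, ..., a_7; the period length is 7.
So sqrt(58) = [7; (1, 1, 1, 1, 1, 1, 14)] with period length k = 7.
k is odd, so (p_{k-1}, q_{k-1}) only solves x^2 - 58y^2 = -1 and the fundamental solution of x^2 - 58y^2 = 1 is (p_{2k-1}, q_{2k-1}) = (p_13, q_13); compute convergents through index 13, running through the period twice.
Convergents (p_i = a_i*p_{i-1} + p_{i-2}, q_i = a_i*q_{i-1} + q_{i-2} with p_{-2}=0, p_{-1}=1, q_{-2}=1, q_{-1}=0):
  i=0: a_0=7, p_0 = 7*1 + 0 = 7, q_0 = 7*0 + 1 = 1.
  i=1: a_1=1, p_1 = 1*7 + 1 = 8, q_1 = 1*1 + 0 = 1.
  i=2: a_2=1, p_2 = 1*8 + 7 = 15, q_2 = 1*1 + 1 = 2.
  i=3: a_3=1, p_3 = 1*15 + 8 = 23, q_3 = 1*2 + 1 = 3.
  i=4: a_4=1, p_4 = 1*23 + 15 = 38, q_4 = 1*3 + 2 = 5.
  i=5: a_5=1, p_5 = 1*38 + 23 = 61, q_5 = 1*5 + 3 = 8.
  i=6: a_6=1, p_6 = 1*61 + 38 = 99, q_6 = 1*8 + 5 = 13.
  i=7: a_7=14, p_7 = 14*99 + 61 = 1447, q_7 = 14*13 + 8 = 190.
  i=8: a_8=1, p_8 = 1*1447 + 99 = 1546, q_8 = 1*190 + 13 = 203.
  i=9: a_9=1, p_9 = 1*1546 + 1447 = 2993, q_9 = 1*203 + 190 = 393.
  i=10: a_10=1, p_10 = 1*2993 + 1546 = 4539, q_10 = 1*393 + 203 = 596.
  i=11: a_11=1, p_11 = 1*4539 + 2993 = 7532, q_11 = 1*596 + 393 = 989.
  i=12: a_12=1, p_12 = 1*7532 + 4539 = 12071, q_12 = 1*989 + 596 = 1585.
  i=13: a_13=1, p_13 = 1*12071 + 7532 = 19603, q_13 = 1*1585 + 989 = 2574.
Indeed p_6^2 - 58*q_6^2 = 9801 - 9802 = -1, not +1.
Check: 19603^2 - 58*2574^2 = 384277609 - 384277608 = 1, so (x, y) = (19603, 2574) solves the equation, and by the theorem it is the least positive solution.

(x, y) = (19603, 2574)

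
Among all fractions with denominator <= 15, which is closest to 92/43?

15/7

Expand x = 92/43 as a continued fraction with the Euclidean algorithm:
  92 = 2*43 + 6, so a_0 = 2.
  43 = 7*6 + 1, so a_1 = 7.
  6 = 6*1 + 0, so a_2 = 6.
so x = [2; 7, 6].
Convergents (p_i = a_i*p_{i-1} + p_{i-2}, q_i = a_i*q_{i-1} + q_{i-2} with p_{-2}=0, p_{-1}=1, q_{-2}=1, q_{-1}=0), until the denominator exceeds 15:
  i=0: a_0=2, p_0 = 2*1 + 0 = 2, q_0 = 2*0 + 1 = 1.
  i=1: a_1=7, p_1 = 7*2 + 1 = 15, q_1 = 7*1 + 0 = 7.
  i=2: a_2=6, p_2 = 6*15 + 2 = 92, q_2 = 6*7 + 1 = 43.
q_2 = 43 > 15, so the last convergent with denominator <= 15 is p_1/q_1 = 15/7.
The closest fraction with denominator <= 15 is either p_1/q_1 or the intermediate fraction (k*p_1 + p_0)/(k*q_1 + q_0) with the largest k >= 1 whose denominator stays <= 15; these approach x as k grows, and every other convergent or intermediate fraction in range is farther away.
Largest k: floor((15 - q_0)/q_1) = floor((15 - 1)/7) = 2.
That gives (2*15 + 2)/(2*7 + 1) = 32/15.
Compare the errors: |x - 15/7| = |92*7 - 15*43|/(43*7) = 1/301, and |x - 32/15| = |92*15 - 32*43|/(43*15) = 4/645.
Cross-multiplying, 1*645 = 645 < 1204 = 4*301, so 1/301 is smaller: the convergent 15/7 is closer to x than 32/15.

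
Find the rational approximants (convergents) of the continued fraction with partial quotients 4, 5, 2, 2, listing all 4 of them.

4/1, 21/5, 46/11, 113/27

Using the convergent recurrence p_i = a_i*p_{i-1} + p_{i-2}, q_i = a_i*q_{i-1} + q_{i-2} with p_{-2}=0, p_{-1}=1, q_{-2}=1, q_{-1}=0:
  i=0: a_0=4, p_0 = 4*1 + 0 = 4, q_0 = 4*0 + 1 = 1.
  i=1: a_1=5, p_1 = 5*4 + 1 = 21, q_1 = 5*1 + 0 = 5.
  i=2: a_2=2, p_2 = 2*21 + 4 = 46, q_2 = 2*5 + 1 = 11.
  i=3: a_3=2, p_3 = 2*46 + 21 = 113, q_3 = 2*11 + 5 = 27.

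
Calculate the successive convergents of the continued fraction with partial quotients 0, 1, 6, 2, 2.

Using the convergent recurrence p_i = a_i*p_{i-1} + p_{i-2}, q_i = a_i*q_{i-1} + q_{i-2} with p_{-2}=0, p_{-1}=1, q_{-2}=1, q_{-1}=0:
  i=0: a_0=0, p_0 = 0*1 + 0 = 0, q_0 = 0*0 + 1 = 1.
  i=1: a_1=1, p_1 = 1*0 + 1 = 1, q_1 = 1*1 + 0 = 1.
  i=2: a_2=6, p_2 = 6*1 + 0 = 6, q_2 = 6*1 + 1 = 7.
  i=3: a_3=2, p_3 = 2*6 + 1 = 13, q_3 = 2*7 + 1 = 15.
  i=4: a_4=2, p_4 = 2*13 + 6 = 32, q_4 = 2*15 + 7 = 37.

0/1, 1/1, 6/7, 13/15, 32/37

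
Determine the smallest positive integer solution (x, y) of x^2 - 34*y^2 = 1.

(x, y) = (35, 6)

First expand sqrt(34) as a continued fraction. With x_i = (sqrt(34) + m_i)/d_i and (m_0, d_0) = (0, 1): a_0 = floor(sqrt(34)) = 5, since 5^2 = 25 <= 34 < 36 = 6^2.
Iterate m_{i+1} = d_i*a_i - m_i, d_{i+1} = (34 - m_{i+1}^2)/d_i, a_{i+1} = floor((a_0 + m_{i+1})/d_{i+1}):
  m_1 = 1*5 - 0 = 5, d_1 = (34 - 5^2)/1 = 9/1 = 9, a_1 = floor((5 + 5)/9) = 1.
  m_2 = 9*1 - 5 = 4, d_2 = (34 - 4^2)/9 = 18/9 = 2, a_2 = floor((5 + 4)/2) = 4.
  m_3 = 2*4 - 4 = 4, d_3 = (34 - 4^2)/2 = 18/2 = 9, a_3 = floor((5 + 4)/9) = 1.
  m_4 = 9*1 - 4 = 5, d_4 = (34 - 5^2)/9 = 9/9 = 1, a_4 = floor((5 + 5)/1) = 10.
  m_5 = 1*10 - 5 = 5, d_5 = (34 - 5^2)/1 = 9/1 = 9: (m_5, d_5) = (m_1, d_1) = (5, 9), so from here the quotients repeat a_1, ..., a_4; the period length is 4.
So sqrt(34) = [5; (1, 4, 1, 10)] with period length k = 4.
k is even, so the fundamental solution of x^2 - 34y^2 = 1 is (p_{k-1}, q_{k-1}) = (p_3, q_3); compute convergents through index 3.
Convergents (p_i = a_i*p_{i-1} + p_{i-2}, q_i = a_i*q_{i-1} + q_{i-2} with p_{-2}=0, p_{-1}=1, q_{-2}=1, q_{-1}=0):
  i=0: a_0=5, p_0 = 5*1 + 0 = 5, q_0 = 5*0 + 1 = 1.
  i=1: a_1=1, p_1 = 1*5 + 1 = 6, q_1 = 1*1 + 0 = 1.
  i=2: a_2=4, p_2 = 4*6 + 5 = 29, q_2 = 4*1 + 1 = 5.
  i=3: a_3=1, p_3 = 1*29 + 6 = 35, q_3 = 1*5 + 1 = 6.
Check: 35^2 - 34*6^2 = 1225 - 1224 = 1, so (x, y) = (35, 6) solves the equation, and by the theorem it is the least positive solution.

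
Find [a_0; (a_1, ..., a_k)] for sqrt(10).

[3; (6)]

Write x_i = (sqrt(10) + m_i)/d_i with (m_0, d_0) = (0, 1). a_0 = floor(sqrt(10)) = 3, since 3^2 = 9 <= 10 < 16 = 4^2.
Iterate m_{i+1} = d_i*a_i - m_i, d_{i+1} = (10 - m_{i+1}^2)/d_i, a_{i+1} = floor((a_0 + m_{i+1})/d_{i+1}):
  m_1 = 1*3 - 0 = 3, d_1 = (10 - 3^2)/1 = 1/1 = 1, a_1 = floor((3 + 3)/1) = 6.
  m_2 = 1*6 - 3 = 3, d_2 = (10 - 3^2)/1 = 1/1 = 1: (m_2, d_2) = (m_1, d_1) = (3, 1), so from here the quotient a_1 repeats; the period length is 1.
Hence the expansion of sqrt(10) is a_0 = 3 followed by the repeating block 6 (period 1).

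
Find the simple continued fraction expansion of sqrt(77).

Write x_i = (sqrt(77) + m_i)/d_i with (m_0, d_0) = (0, 1). a_0 = floor(sqrt(77)) = 8, since 8^2 = 64 <= 77 < 81 = 9^2.
Iterate m_{i+1} = d_i*a_i - m_i, d_{i+1} = (77 - m_{i+1}^2)/d_i, a_{i+1} = floor((a_0 + m_{i+1})/d_{i+1}):
  m_1 = 1*8 - 0 = 8, d_1 = (77 - 8^2)/1 = 13/1 = 13, a_1 = floor((8 + 8)/13) = 1.
  m_2 = 13*1 - 8 = 5, d_2 = (77 - 5^2)/13 = 52/13 = 4, a_2 = floor((8 + 5)/4) = 3.
  m_3 = 4*3 - 5 = 7, d_3 = (77 - 7^2)/4 = 28/4 = 7, a_3 = floor((8 + 7)/7) = 2.
  m_4 = 7*2 - 7 = 7, d_4 = (77 - 7^2)/7 = 28/7 = 4, a_4 = floor((8 + 7)/4) = 3.
  m_5 = 4*3 - 7 = 5, d_5 = (77 - 5^2)/4 = 52/4 = 13, a_5 = floor((8 + 5)/13) = 1.
  m_6 = 13*1 - 5 = 8, d_6 = (77 - 8^2)/13 = 13/13 = 1, a_6 = floor((8 + 8)/1) = 16.
  m_7 = 1*16 - 8 = 8, d_7 = (77 - 8^2)/1 = 13/1 = 13: (m_7, d_7) = (m_1, d_1) = (8, 13), so from here the quotients repeat a_1, ..., a_6; the period length is 6.
Hence the expansion of sqrt(77) is a_0 = 8 followed by the repeating block 1, 3, 2, 3, 1, 16 (period 6).

[8; (1, 3, 2, 3, 1, 16)]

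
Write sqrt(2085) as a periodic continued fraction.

[45; (1, 1, 1, 22, 6, 22, 1, 1, 1, 90)]

Write x_i = (sqrt(2085) + m_i)/d_i with (m_0, d_0) = (0, 1). a_0 = floor(sqrt(2085)) = 45, since 45^2 = 2025 <= 2085 < 2116 = 46^2.
Iterate m_{i+1} = d_i*a_i - m_i, d_{i+1} = (2085 - m_{i+1}^2)/d_i, a_{i+1} = floor((a_0 + m_{i+1})/d_{i+1}):
  m_1 = 1*45 - 0 = 45, d_1 = (2085 - 45^2)/1 = 60/1 = 60, a_1 = floor((45 + 45)/60) = 1.
  m_2 = 60*1 - 45 = 15, d_2 = (2085 - 15^2)/60 = 1860/60 = 31, a_2 = floor((45 + 15)/31) = 1.
  m_3 = 31*1 - 15 = 16, d_3 = (2085 - 16^2)/31 = 1829/31 = 59, a_3 = floor((45 + 16)/59) = 1.
  m_4 = 59*1 - 16 = 43, d_4 = (2085 - 43^2)/59 = 236/59 = 4, a_4 = floor((45 + 43)/4) = 22.
  m_5 = 4*22 - 43 = 45, d_5 = (2085 - 45^2)/4 = 60/4 = 15, a_5 = floor((45 + 45)/15) = 6.
  m_6 = 15*6 - 45 = 45, d_6 = (2085 - 45^2)/15 = 60/15 = 4, a_6 = floor((45 + 45)/4) = 22.
  m_7 = 4*22 - 45 = 43, d_7 = (2085 - 43^2)/4 = 236/4 = 59, a_7 = floor((45 + 43)/59) = 1.
  m_8 = 59*1 - 43 = 16, d_8 = (2085 - 16^2)/59 = 1829/59 = 31, a_8 = floor((45 + 16)/31) = 1.
  m_9 = 31*1 - 16 = 15, d_9 = (2085 - 15^2)/31 = 1860/31 = 60, a_9 = floor((45 + 15)/60) = 1.
  m_10 = 60*1 - 15 = 45, d_10 = (2085 - 45^2)/60 = 60/60 = 1, a_10 = floor((45 + 45)/1) = 90.
  m_11 = 1*90 - 45 = 45, d_11 = (2085 - 45^2)/1 = 60/1 = 60: (m_11, d_11) = (m_1, d_1) = (45, 60), so from here the quotients repeat a_1, ..., a_10; the period length is 10.
Hence the expansion of sqrt(2085) is a_0 = 45 followed by the repeating block 1, 1, 1, 22, 6, 22, 1, 1, 1, 90 (period 10).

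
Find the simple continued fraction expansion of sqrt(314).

[17; (1, 2, 1, 1, 2, 1, 34)]

Write x_i = (sqrt(314) + m_i)/d_i with (m_0, d_0) = (0, 1). a_0 = floor(sqrt(314)) = 17, since 17^2 = 289 <= 314 < 324 = 18^2.
Iterate m_{i+1} = d_i*a_i - m_i, d_{i+1} = (314 - m_{i+1}^2)/d_i, a_{i+1} = floor((a_0 + m_{i+1})/d_{i+1}):
  m_1 = 1*17 - 0 = 17, d_1 = (314 - 17^2)/1 = 25/1 = 25, a_1 = floor((17 + 17)/25) = 1.
  m_2 = 25*1 - 17 = 8, d_2 = (314 - 8^2)/25 = 250/25 = 10, a_2 = floor((17 + 8)/10) = 2.
  m_3 = 10*2 - 8 = 12, d_3 = (314 - 12^2)/10 = 170/10 = 17, a_3 = floor((17 + 12)/17) = 1.
  m_4 = 17*1 - 12 = 5, d_4 = (314 - 5^2)/17 = 289/17 = 17, a_4 = floor((17 + 5)/17) = 1.
  m_5 = 17*1 - 5 = 12, d_5 = (314 - 12^2)/17 = 170/17 = 10, a_5 = floor((17 + 12)/10) = 2.
  m_6 = 10*2 - 12 = 8, d_6 = (314 - 8^2)/10 = 250/10 = 25, a_6 = floor((17 + 8)/25) = 1.
  m_7 = 25*1 - 8 = 17, d_7 = (314 - 17^2)/25 = 25/25 = 1, a_7 = floor((17 + 17)/1) = 34.
  m_8 = 1*34 - 17 = 17, d_8 = (314 - 17^2)/1 = 25/1 = 25: (m_8, d_8) = (m_1, d_1) = (17, 25), so from here the quotients repeat a_1, ..., a_7; the period length is 7.
Hence the expansion of sqrt(314) is a_0 = 17 followed by the repeating block 1, 2, 1, 1, 2, 1, 34 (period 7).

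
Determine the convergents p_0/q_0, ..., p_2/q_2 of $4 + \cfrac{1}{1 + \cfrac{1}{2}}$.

4/1, 5/1, 14/3

Using the convergent recurrence p_i = a_i*p_{i-1} + p_{i-2}, q_i = a_i*q_{i-1} + q_{i-2} with p_{-2}=0, p_{-1}=1, q_{-2}=1, q_{-1}=0:
  i=0: a_0=4, p_0 = 4*1 + 0 = 4, q_0 = 4*0 + 1 = 1.
  i=1: a_1=1, p_1 = 1*4 + 1 = 5, q_1 = 1*1 + 0 = 1.
  i=2: a_2=2, p_2 = 2*5 + 4 = 14, q_2 = 2*1 + 1 = 3.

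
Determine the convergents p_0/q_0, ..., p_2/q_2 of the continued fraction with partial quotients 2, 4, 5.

Using the convergent recurrence p_i = a_i*p_{i-1} + p_{i-2}, q_i = a_i*q_{i-1} + q_{i-2} with p_{-2}=0, p_{-1}=1, q_{-2}=1, q_{-1}=0:
  i=0: a_0=2, p_0 = 2*1 + 0 = 2, q_0 = 2*0 + 1 = 1.
  i=1: a_1=4, p_1 = 4*2 + 1 = 9, q_1 = 4*1 + 0 = 4.
  i=2: a_2=5, p_2 = 5*9 + 2 = 47, q_2 = 5*4 + 1 = 21.

2/1, 9/4, 47/21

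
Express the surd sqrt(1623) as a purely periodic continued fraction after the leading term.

Write x_i = (sqrt(1623) + m_i)/d_i with (m_0, d_0) = (0, 1). a_0 = floor(sqrt(1623)) = 40, since 40^2 = 1600 <= 1623 < 1681 = 41^2.
Iterate m_{i+1} = d_i*a_i - m_i, d_{i+1} = (1623 - m_{i+1}^2)/d_i, a_{i+1} = floor((a_0 + m_{i+1})/d_{i+1}):
  m_1 = 1*40 - 0 = 40, d_1 = (1623 - 40^2)/1 = 23/1 = 23, a_1 = floor((40 + 40)/23) = 3.
  m_2 = 23*3 - 40 = 29, d_2 = (1623 - 29^2)/23 = 782/23 = 34, a_2 = floor((40 + 29)/34) = 2.
  m_3 = 34*2 - 29 = 39, d_3 = (1623 - 39^2)/34 = 102/34 = 3, a_3 = floor((40 + 39)/3) = 26.
  m_4 = 3*26 - 39 = 39, d_4 = (1623 - 39^2)/3 = 102/3 = 34, a_4 = floor((40 + 39)/34) = 2.
  m_5 = 34*2 - 39 = 29, d_5 = (1623 - 29^2)/34 = 782/34 = 23, a_5 = floor((40 + 29)/23) = 3.
  m_6 = 23*3 - 29 = 40, d_6 = (1623 - 40^2)/23 = 23/23 = 1, a_6 = floor((40 + 40)/1) = 80.
  m_7 = 1*80 - 40 = 40, d_7 = (1623 - 40^2)/1 = 23/1 = 23: (m_7, d_7) = (m_1, d_1) = (40, 23), so from here the quotients repeat a_1, ..., a_6; the period length is 6.
Hence the expansion of sqrt(1623) is a_0 = 40 followed by the repeating block 3, 2, 26, 2, 3, 80 (period 6).

[40; (3, 2, 26, 2, 3, 80)]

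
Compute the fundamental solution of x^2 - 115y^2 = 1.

(x, y) = (1126, 105)

First expand sqrt(115) as a continued fraction. With x_i = (sqrt(115) + m_i)/d_i and (m_0, d_0) = (0, 1): a_0 = floor(sqrt(115)) = 10, since 10^2 = 100 <= 115 < 121 = 11^2.
Iterate m_{i+1} = d_i*a_i - m_i, d_{i+1} = (115 - m_{i+1}^2)/d_i, a_{i+1} = floor((a_0 + m_{i+1})/d_{i+1}):
  m_1 = 1*10 - 0 = 10, d_1 = (115 - 10^2)/1 = 15/1 = 15, a_1 = floor((10 + 10)/15) = 1.
  m_2 = 15*1 - 10 = 5, d_2 = (115 - 5^2)/15 = 90/15 = 6, a_2 = floor((10 + 5)/6) = 2.
  m_3 = 6*2 - 5 = 7, d_3 = (115 - 7^2)/6 = 66/6 = 11, a_3 = floor((10 + 7)/11) = 1.
  m_4 = 11*1 - 7 = 4, d_4 = (115 - 4^2)/11 = 99/11 = 9, a_4 = floor((10 + 4)/9) = 1.
  m_5 = 9*1 - 4 = 5, d_5 = (115 - 5^2)/9 = 90/9 = 10, a_5 = floor((10 + 5)/10) = 1.
  m_6 = 10*1 - 5 = 5, d_6 = (115 - 5^2)/10 = 90/10 = 9, a_6 = floor((10 + 5)/9) = 1.
  m_7 = 9*1 - 5 = 4, d_7 = (115 - 4^2)/9 = 99/9 = 11, a_7 = floor((10 + 4)/11) = 1.
  m_8 = 11*1 - 4 = 7, d_8 = (115 - 7^2)/11 = 66/11 = 6, a_8 = floor((10 + 7)/6) = 2.
  m_9 = 6*2 - 7 = 5, d_9 = (115 - 5^2)/6 = 90/6 = 15, a_9 = floor((10 + 5)/15) = 1.
  m_10 = 15*1 - 5 = 10, d_10 = (115 - 10^2)/15 = 15/15 = 1, a_10 = floor((10 + 10)/1) = 20.
  m_11 = 1*20 - 10 = 10, d_11 = (115 - 10^2)/1 = 15/1 = 15: (m_11, d_11) = (m_1, d_1) = (10, 15), so from here the quotients repeat a_1, ..., a_10; the period length is 10.
So sqrt(115) = [10; (1, 2, 1, 1, 1, 1, 1, 2, 1, 20)] with period length k = 10.
k is even, so the fundamental solution of x^2 - 115y^2 = 1 is (p_{k-1}, q_{k-1}) = (p_9, q_9); compute convergents through index 9.
Convergents (p_i = a_i*p_{i-1} + p_{i-2}, q_i = a_i*q_{i-1} + q_{i-2} with p_{-2}=0, p_{-1}=1, q_{-2}=1, q_{-1}=0):
  i=0: a_0=10, p_0 = 10*1 + 0 = 10, q_0 = 10*0 + 1 = 1.
  i=1: a_1=1, p_1 = 1*10 + 1 = 11, q_1 = 1*1 + 0 = 1.
  i=2: a_2=2, p_2 = 2*11 + 10 = 32, q_2 = 2*1 + 1 = 3.
  i=3: a_3=1, p_3 = 1*32 + 11 = 43, q_3 = 1*3 + 1 = 4.
  i=4: a_4=1, p_4 = 1*43 + 32 = 75, q_4 = 1*4 + 3 = 7.
  i=5: a_5=1, p_5 = 1*75 + 43 = 118, q_5 = 1*7 + 4 = 11.
  i=6: a_6=1, p_6 = 1*118 + 75 = 193, q_6 = 1*11 + 7 = 18.
  i=7: a_7=1, p_7 = 1*193 + 118 = 311, q_7 = 1*18 + 11 = 29.
  i=8: a_8=2, p_8 = 2*311 + 193 = 815, q_8 = 2*29 + 18 = 76.
  i=9: a_9=1, p_9 = 1*815 + 311 = 1126, q_9 = 1*76 + 29 = 105.
Check: 1126^2 - 115*105^2 = 1267876 - 1267875 = 1, so (x, y) = (1126, 105) solves the equation, and by the theorem it is the least positive solution.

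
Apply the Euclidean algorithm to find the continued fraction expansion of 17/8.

Run the Euclidean algorithm on 17 and 8; the successive quotients are the partial quotients a_0, a_1, ... (each step inverts the fractional part left over by the previous one):
  17 = 2*8 + 1, so a_0 = 2.
  8 = 8*1 + 0, so a_1 = 8.
The remainder reaches 0 after 2 divisions, so the expansion has 2 partial quotients, read off in order.

[2; 8]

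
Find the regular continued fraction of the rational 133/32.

[4; 6, 2, 2]

Run the Euclidean algorithm on 133 and 32; the successive quotients are the partial quotients a_0, a_1, ... (each step inverts the fractional part left over by the previous one):
  133 = 4*32 + 5, so a_0 = 4.
  32 = 6*5 + 2, so a_1 = 6.
  5 = 2*2 + 1, so a_2 = 2.
  2 = 2*1 + 0, so a_3 = 2.
The remainder reaches 0 after 4 divisions, so the expansion has 4 partial quotients, read off in order.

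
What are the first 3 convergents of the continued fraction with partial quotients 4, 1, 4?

4/1, 5/1, 24/5

Using the convergent recurrence p_i = a_i*p_{i-1} + p_{i-2}, q_i = a_i*q_{i-1} + q_{i-2} with p_{-2}=0, p_{-1}=1, q_{-2}=1, q_{-1}=0:
  i=0: a_0=4, p_0 = 4*1 + 0 = 4, q_0 = 4*0 + 1 = 1.
  i=1: a_1=1, p_1 = 1*4 + 1 = 5, q_1 = 1*1 + 0 = 1.
  i=2: a_2=4, p_2 = 4*5 + 4 = 24, q_2 = 4*1 + 1 = 5.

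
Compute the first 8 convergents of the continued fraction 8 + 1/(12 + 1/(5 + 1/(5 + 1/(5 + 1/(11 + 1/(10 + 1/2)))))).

Using the convergent recurrence p_i = a_i*p_{i-1} + p_{i-2}, q_i = a_i*q_{i-1} + q_{i-2} with p_{-2}=0, p_{-1}=1, q_{-2}=1, q_{-1}=0:
  i=0: a_0=8, p_0 = 8*1 + 0 = 8, q_0 = 8*0 + 1 = 1.
  i=1: a_1=12, p_1 = 12*8 + 1 = 97, q_1 = 12*1 + 0 = 12.
  i=2: a_2=5, p_2 = 5*97 + 8 = 493, q_2 = 5*12 + 1 = 61.
  i=3: a_3=5, p_3 = 5*493 + 97 = 2562, q_3 = 5*61 + 12 = 317.
  i=4: a_4=5, p_4 = 5*2562 + 493 = 13303, q_4 = 5*317 + 61 = 1646.
  i=5: a_5=11, p_5 = 11*13303 + 2562 = 148895, q_5 = 11*1646 + 317 = 18423.
  i=6: a_6=10, p_6 = 10*148895 + 13303 = 1502253, q_6 = 10*18423 + 1646 = 185876.
  i=7: a_7=2, p_7 = 2*1502253 + 148895 = 3153401, q_7 = 2*185876 + 18423 = 390175.

8/1, 97/12, 493/61, 2562/317, 13303/1646, 148895/18423, 1502253/185876, 3153401/390175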